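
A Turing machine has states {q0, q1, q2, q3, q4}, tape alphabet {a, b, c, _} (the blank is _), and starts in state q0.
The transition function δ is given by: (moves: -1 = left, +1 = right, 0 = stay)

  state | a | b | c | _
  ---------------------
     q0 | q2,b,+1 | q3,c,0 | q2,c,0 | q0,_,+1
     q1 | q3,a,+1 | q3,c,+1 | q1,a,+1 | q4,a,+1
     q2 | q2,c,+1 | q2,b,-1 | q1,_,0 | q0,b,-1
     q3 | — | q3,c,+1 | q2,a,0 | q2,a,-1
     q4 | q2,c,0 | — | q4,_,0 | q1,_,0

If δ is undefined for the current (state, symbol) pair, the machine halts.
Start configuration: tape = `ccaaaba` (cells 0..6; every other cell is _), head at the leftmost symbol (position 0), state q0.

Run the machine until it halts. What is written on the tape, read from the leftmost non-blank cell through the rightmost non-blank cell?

q0 | [c]caaaba   read c → write c, move 0, go to q2
q2 | [c]caaaba   read c → write _, move 0, go to q1
q1 | [_]caaaba   read _ → write a, move +1, go to q4
q4 | a[c]aaaba   read c → write _, move 0, go to q4
q4 | a[_]aaaba   read _ → write _, move 0, go to q1
q1 | a[_]aaaba   read _ → write a, move +1, go to q4
q4 | aa[a]aaba   read a → write c, move 0, go to q2
q2 | aa[c]aaba   read c → write _, move 0, go to q1
q1 | aa[_]aaba   read _ → write a, move +1, go to q4
q4 | aaa[a]aba   read a → write c, move 0, go to q2
q2 | aaa[c]aba   read c → write _, move 0, go to q1
q1 | aaa[_]aba   read _ → write a, move +1, go to q4
q4 | aaaa[a]ba   read a → write c, move 0, go to q2
q2 | aaaa[c]ba   read c → write _, move 0, go to q1
q1 | aaaa[_]ba   read _ → write a, move +1, go to q4
q4 | aaaaa[b]a
The non-blank tape span at halt is aaaaaba.

aaaaaba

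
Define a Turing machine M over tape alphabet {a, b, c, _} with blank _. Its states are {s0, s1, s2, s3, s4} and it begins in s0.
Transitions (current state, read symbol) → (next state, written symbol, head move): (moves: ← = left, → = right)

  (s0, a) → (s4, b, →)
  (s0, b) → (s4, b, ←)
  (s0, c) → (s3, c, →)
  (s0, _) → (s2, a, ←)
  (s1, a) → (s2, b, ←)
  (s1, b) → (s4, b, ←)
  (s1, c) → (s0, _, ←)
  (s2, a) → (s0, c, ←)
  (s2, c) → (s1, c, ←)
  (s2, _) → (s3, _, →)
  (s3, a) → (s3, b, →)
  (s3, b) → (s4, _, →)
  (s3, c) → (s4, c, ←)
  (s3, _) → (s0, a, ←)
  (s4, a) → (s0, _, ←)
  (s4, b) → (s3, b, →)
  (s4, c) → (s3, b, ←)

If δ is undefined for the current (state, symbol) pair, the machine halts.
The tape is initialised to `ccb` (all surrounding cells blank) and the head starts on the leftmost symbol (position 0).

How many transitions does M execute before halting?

s0 | ___[c]cb   read c → write c, move →, go to s3
s3 | ___c[c]b   read c → write c, move ←, go to s4
s4 | ___[c]cb   read c → write b, move ←, go to s3
s3 | __[_]bcb   read _ → write a, move ←, go to s0
s0 | _[_]abcb   read _ → write a, move ←, go to s2
s2 | [_]aabcb   read _ → write _, move →, go to s3
s3 | _[a]abcb   read a → write b, move →, go to s3
s3 | _b[a]bcb   read a → write b, move →, go to s3
s3 | _bb[b]cb   read b → write _, move →, go to s4
s4 | _bb_[c]b   read c → write b, move ←, go to s3
s3 | _bb[_]bb   read _ → write a, move ←, go to s0
s0 | _b[b]abb   read b → write b, move ←, go to s4
s4 | _[b]babb   read b → write b, move →, go to s3
s3 | _b[b]abb   read b → write _, move →, go to s4
s4 | _b_[a]bb   read a → write _, move ←, go to s0
s0 | _b[_]_bb   read _ → write a, move ←, go to s2
s2 | _[b]a_bb
M halts after 16 transitions.

16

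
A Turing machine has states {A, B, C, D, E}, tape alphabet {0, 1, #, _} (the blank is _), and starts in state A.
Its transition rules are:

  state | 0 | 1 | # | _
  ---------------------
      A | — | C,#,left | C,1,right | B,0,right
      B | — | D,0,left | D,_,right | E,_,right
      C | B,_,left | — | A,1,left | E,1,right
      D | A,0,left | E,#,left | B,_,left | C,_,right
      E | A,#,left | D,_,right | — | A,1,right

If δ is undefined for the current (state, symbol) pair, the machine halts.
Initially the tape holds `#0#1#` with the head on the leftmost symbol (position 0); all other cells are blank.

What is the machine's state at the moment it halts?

state=A head=0 tape=_[#]0#1#   (A,#)→(C,1,right)
state=C head=1 tape=_1[0]#1#   (C,0)→(B,_,left)
state=B head=0 tape=_[1]_#1#   (B,1)→(D,0,left)
state=D head=-1 tape=[_]0_#1#   (D,_)→(C,_,right)
state=C head=0 tape=_[0]_#1#   (C,0)→(B,_,left)
state=B head=-1 tape=[_]__#1#   (B,_)→(E,_,right)
state=E head=0 tape=_[_]_#1#   (E,_)→(A,1,right)
state=A head=1 tape=_1[_]#1#   (A,_)→(B,0,right)
state=B head=2 tape=_10[#]1#   (B,#)→(D,_,right)
state=D head=3 tape=_10_[1]#   (D,1)→(E,#,left)
state=E head=2 tape=_10[_]##   (E,_)→(A,1,right)
state=A head=3 tape=_101[#]#   (A,#)→(C,1,right)
state=C head=4 tape=_1011[#]   (C,#)→(A,1,left)
state=A head=3 tape=_101[1]1   (A,1)→(C,#,left)
state=C head=2 tape=_10[1]#1
No transition is defined for (C, 1); M halts in state C.

C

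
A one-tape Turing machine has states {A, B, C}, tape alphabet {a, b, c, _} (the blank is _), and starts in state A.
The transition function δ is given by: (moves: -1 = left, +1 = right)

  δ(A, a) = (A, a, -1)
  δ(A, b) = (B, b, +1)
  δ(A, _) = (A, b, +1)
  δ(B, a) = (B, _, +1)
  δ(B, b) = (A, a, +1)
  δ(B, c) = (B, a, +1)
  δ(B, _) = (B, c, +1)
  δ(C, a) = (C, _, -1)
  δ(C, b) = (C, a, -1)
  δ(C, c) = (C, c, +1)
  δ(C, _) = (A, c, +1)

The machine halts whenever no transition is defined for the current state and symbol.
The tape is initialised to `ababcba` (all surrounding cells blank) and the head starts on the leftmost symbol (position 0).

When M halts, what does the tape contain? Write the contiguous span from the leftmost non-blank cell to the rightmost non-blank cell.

state=A head=0 tape=_[a]babcba   (A,a)→(A,a,-1)
state=A head=-1 tape=[_]ababcba   (A,_)→(A,b,+1)
state=A head=0 tape=b[a]babcba   (A,a)→(A,a,-1)
state=A head=-1 tape=[b]ababcba   (A,b)→(B,b,+1)
state=B head=0 tape=b[a]babcba   (B,a)→(B,_,+1)
state=B head=1 tape=b_[b]abcba   (B,b)→(A,a,+1)
state=A head=2 tape=b_a[a]bcba   (A,a)→(A,a,-1)
state=A head=1 tape=b_[a]abcba   (A,a)→(A,a,-1)
state=A head=0 tape=b[_]aabcba   (A,_)→(A,b,+1)
state=A head=1 tape=bb[a]abcba   (A,a)→(A,a,-1)
state=A head=0 tape=b[b]aabcba   (A,b)→(B,b,+1)
state=B head=1 tape=bb[a]abcba   (B,a)→(B,_,+1)
state=B head=2 tape=bb_[a]bcba   (B,a)→(B,_,+1)
state=B head=3 tape=bb__[b]cba   (B,b)→(A,a,+1)
state=A head=4 tape=bb__a[c]ba
The non-blank tape span at halt is bb__acba.

bb__acba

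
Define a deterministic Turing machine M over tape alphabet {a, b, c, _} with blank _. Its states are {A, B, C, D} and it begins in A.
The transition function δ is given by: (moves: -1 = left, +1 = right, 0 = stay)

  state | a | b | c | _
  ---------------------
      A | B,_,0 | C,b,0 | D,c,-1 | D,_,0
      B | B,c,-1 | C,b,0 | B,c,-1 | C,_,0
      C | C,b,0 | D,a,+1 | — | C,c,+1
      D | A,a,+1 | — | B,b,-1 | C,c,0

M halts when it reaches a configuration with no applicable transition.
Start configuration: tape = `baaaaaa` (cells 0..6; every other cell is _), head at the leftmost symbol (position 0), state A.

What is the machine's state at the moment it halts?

C

state=A head=0 tape=[b]aaaaaa_   (A,b)→(C,b,0)
state=C head=0 tape=[b]aaaaaa_   (C,b)→(D,a,+1)
state=D head=1 tape=a[a]aaaaa_   (D,a)→(A,a,+1)
state=A head=2 tape=aa[a]aaaa_   (A,a)→(B,_,0)
state=B head=2 tape=aa[_]aaaa_   (B,_)→(C,_,0)
state=C head=2 tape=aa[_]aaaa_   (C,_)→(C,c,+1)
state=C head=3 tape=aac[a]aaa_   (C,a)→(C,b,0)
state=C head=3 tape=aac[b]aaa_   (C,b)→(D,a,+1)
state=D head=4 tape=aaca[a]aa_   (D,a)→(A,a,+1)
state=A head=5 tape=aacaa[a]a_   (A,a)→(B,_,0)
state=B head=5 tape=aacaa[_]a_   (B,_)→(C,_,0)
state=C head=5 tape=aacaa[_]a_   (C,_)→(C,c,+1)
state=C head=6 tape=aacaac[a]_   (C,a)→(C,b,0)
state=C head=6 tape=aacaac[b]_   (C,b)→(D,a,+1)
state=D head=7 tape=aacaaca[_]   (D,_)→(C,c,0)
state=C head=7 tape=aacaaca[c]
No transition is defined for (C, c); M halts in state C.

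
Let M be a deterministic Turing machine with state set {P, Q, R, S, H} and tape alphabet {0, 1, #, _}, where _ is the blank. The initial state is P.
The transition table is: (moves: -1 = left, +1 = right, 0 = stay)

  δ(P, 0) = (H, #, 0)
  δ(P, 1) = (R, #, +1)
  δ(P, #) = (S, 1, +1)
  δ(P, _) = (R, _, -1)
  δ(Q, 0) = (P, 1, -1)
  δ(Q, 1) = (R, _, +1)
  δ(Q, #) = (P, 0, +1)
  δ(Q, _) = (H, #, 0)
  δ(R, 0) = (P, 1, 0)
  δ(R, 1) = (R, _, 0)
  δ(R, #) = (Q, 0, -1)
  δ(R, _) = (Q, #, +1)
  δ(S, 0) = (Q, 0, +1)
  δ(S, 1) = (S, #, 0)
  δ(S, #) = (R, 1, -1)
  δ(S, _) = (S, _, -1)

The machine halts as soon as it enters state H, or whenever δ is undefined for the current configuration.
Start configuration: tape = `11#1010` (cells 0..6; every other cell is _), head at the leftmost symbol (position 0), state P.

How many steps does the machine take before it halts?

18

state=P head=0 tape=[1]1#1010__   (P,1)→(R,#,+1)
state=R head=1 tape=#[1]#1010__   (R,1)→(R,_,0)
state=R head=1 tape=#[_]#1010__   (R,_)→(Q,#,+1)
state=Q head=2 tape=##[#]1010__   (Q,#)→(P,0,+1)
state=P head=3 tape=##0[1]010__   (P,1)→(R,#,+1)
state=R head=4 tape=##0#[0]10__   (R,0)→(P,1,0)
state=P head=4 tape=##0#[1]10__   (P,1)→(R,#,+1)
state=R head=5 tape=##0##[1]0__   (R,1)→(R,_,0)
state=R head=5 tape=##0##[_]0__   (R,_)→(Q,#,+1)
state=Q head=6 tape=##0###[0]__   (Q,0)→(P,1,-1)
state=P head=5 tape=##0##[#]1__   (P,#)→(S,1,+1)
state=S head=6 tape=##0##1[1]__   (S,1)→(S,#,0)
state=S head=6 tape=##0##1[#]__   (S,#)→(R,1,-1)
state=R head=5 tape=##0##[1]1__   (R,1)→(R,_,0)
state=R head=5 tape=##0##[_]1__   (R,_)→(Q,#,+1)
state=Q head=6 tape=##0###[1]__   (Q,1)→(R,_,+1)
state=R head=7 tape=##0###_[_]_   (R,_)→(Q,#,+1)
state=Q head=8 tape=##0###_#[_]   (Q,_)→(H,#,0)
state=H head=8 tape=##0###_#[#]
M halts after 18 transitions.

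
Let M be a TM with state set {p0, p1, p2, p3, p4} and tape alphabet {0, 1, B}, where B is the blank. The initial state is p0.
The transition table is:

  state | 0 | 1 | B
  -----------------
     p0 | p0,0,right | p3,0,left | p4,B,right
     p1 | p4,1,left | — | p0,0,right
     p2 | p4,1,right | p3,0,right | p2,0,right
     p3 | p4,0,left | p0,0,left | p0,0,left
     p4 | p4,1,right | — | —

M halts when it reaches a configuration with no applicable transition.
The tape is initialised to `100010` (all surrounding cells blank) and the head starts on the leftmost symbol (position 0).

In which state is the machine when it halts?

state=p0 head=0 tape=BB[1]00010   (p0,1)→(p3,0,left)
state=p3 head=-1 tape=B[B]000010   (p3,B)→(p0,0,left)
state=p0 head=-2 tape=[B]0000010   (p0,B)→(p4,B,right)
state=p4 head=-1 tape=B[0]000010   (p4,0)→(p4,1,right)
state=p4 head=0 tape=B1[0]00010   (p4,0)→(p4,1,right)
state=p4 head=1 tape=B11[0]0010   (p4,0)→(p4,1,right)
state=p4 head=2 tape=B111[0]010   (p4,0)→(p4,1,right)
state=p4 head=3 tape=B1111[0]10   (p4,0)→(p4,1,right)
state=p4 head=4 tape=B11111[1]0
No transition is defined for (p4, 1); M halts in state p4.

p4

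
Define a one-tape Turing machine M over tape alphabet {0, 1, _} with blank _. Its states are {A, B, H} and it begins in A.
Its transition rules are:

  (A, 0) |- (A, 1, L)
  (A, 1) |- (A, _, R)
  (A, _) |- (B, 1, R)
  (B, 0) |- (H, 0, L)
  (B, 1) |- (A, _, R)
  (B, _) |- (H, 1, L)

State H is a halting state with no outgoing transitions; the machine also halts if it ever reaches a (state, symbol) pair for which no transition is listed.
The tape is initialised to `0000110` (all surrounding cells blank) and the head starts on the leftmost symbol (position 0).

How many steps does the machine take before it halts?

A | _[0]000110__   read 0 → write 1, move L, go to A
A | [_]1000110__   read _ → write 1, move R, go to B
B | 1[1]000110__   read 1 → write _, move R, go to A
A | 1_[0]00110__   read 0 → write 1, move L, go to A
A | 1[_]100110__   read _ → write 1, move R, go to B
B | 11[1]00110__   read 1 → write _, move R, go to A
A | 11_[0]0110__   read 0 → write 1, move L, go to A
A | 11[_]10110__   read _ → write 1, move R, go to B
B | 111[1]0110__   read 1 → write _, move R, go to A
A | 111_[0]110__   read 0 → write 1, move L, go to A
A | 111[_]1110__   read _ → write 1, move R, go to B
B | 1111[1]110__   read 1 → write _, move R, go to A
A | 1111_[1]10__   read 1 → write _, move R, go to A
A | 1111__[1]0__   read 1 → write _, move R, go to A
A | 1111___[0]__   read 0 → write 1, move L, go to A
A | 1111__[_]1__   read _ → write 1, move R, go to B
B | 1111__1[1]__   read 1 → write _, move R, go to A
A | 1111__1_[_]_   read _ → write 1, move R, go to B
B | 1111__1_1[_]   read _ → write 1, move L, go to H
H | 1111__1_[1]1
M halts after 19 transitions.

19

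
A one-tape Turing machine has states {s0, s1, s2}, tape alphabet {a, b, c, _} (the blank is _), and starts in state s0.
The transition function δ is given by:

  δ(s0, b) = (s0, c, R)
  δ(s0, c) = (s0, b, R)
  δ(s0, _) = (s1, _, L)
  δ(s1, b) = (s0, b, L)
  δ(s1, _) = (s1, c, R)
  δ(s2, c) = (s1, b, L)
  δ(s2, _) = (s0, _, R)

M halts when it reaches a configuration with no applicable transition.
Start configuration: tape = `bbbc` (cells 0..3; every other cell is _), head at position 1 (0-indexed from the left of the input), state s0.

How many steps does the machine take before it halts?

8

state=s0 head=1 tape=b[b]bc_   (s0,b)→(s0,c,R)
state=s0 head=2 tape=bc[b]c_   (s0,b)→(s0,c,R)
state=s0 head=3 tape=bcc[c]_   (s0,c)→(s0,b,R)
state=s0 head=4 tape=bccb[_]   (s0,_)→(s1,_,L)
state=s1 head=3 tape=bcc[b]_   (s1,b)→(s0,b,L)
state=s0 head=2 tape=bc[c]b_   (s0,c)→(s0,b,R)
state=s0 head=3 tape=bcb[b]_   (s0,b)→(s0,c,R)
state=s0 head=4 tape=bcbc[_]   (s0,_)→(s1,_,L)
state=s1 head=3 tape=bcb[c]_
M halts after 8 transitions.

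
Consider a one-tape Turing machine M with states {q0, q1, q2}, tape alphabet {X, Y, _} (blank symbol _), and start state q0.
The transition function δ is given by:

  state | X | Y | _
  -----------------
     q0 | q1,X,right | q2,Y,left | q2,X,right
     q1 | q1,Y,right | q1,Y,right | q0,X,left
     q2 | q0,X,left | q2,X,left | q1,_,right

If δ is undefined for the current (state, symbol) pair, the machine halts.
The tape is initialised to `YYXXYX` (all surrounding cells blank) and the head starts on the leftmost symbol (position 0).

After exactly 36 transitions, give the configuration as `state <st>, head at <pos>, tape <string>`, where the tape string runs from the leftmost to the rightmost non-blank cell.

state=q0 head=0 tape=_[Y]YXXYX__   (q0,Y)→(q2,Y,left)
state=q2 head=-1 tape=[_]YYXXYX__   (q2,_)→(q1,_,right)
state=q1 head=0 tape=_[Y]YXXYX__   (q1,Y)→(q1,Y,right)
state=q1 head=1 tape=_Y[Y]XXYX__   (q1,Y)→(q1,Y,right)
state=q1 head=2 tape=_YY[X]XYX__   (q1,X)→(q1,Y,right)
state=q1 head=3 tape=_YYY[X]YX__   (q1,X)→(q1,Y,right)
state=q1 head=4 tape=_YYYY[Y]X__   (q1,Y)→(q1,Y,right)
state=q1 head=5 tape=_YYYYY[X]__   (q1,X)→(q1,Y,right)
state=q1 head=6 tape=_YYYYYY[_]_   (q1,_)→(q0,X,left)
state=q0 head=5 tape=_YYYYY[Y]X_   (q0,Y)→(q2,Y,left)
state=q2 head=4 tape=_YYYY[Y]YX_   (q2,Y)→(q2,X,left)
state=q2 head=3 tape=_YYY[Y]XYX_   (q2,Y)→(q2,X,left)
state=q2 head=2 tape=_YY[Y]XXYX_   (q2,Y)→(q2,X,left)
state=q2 head=1 tape=_Y[Y]XXXYX_   (q2,Y)→(q2,X,left)
state=q2 head=0 tape=_[Y]XXXXYX_   (q2,Y)→(q2,X,left)
state=q2 head=-1 tape=[_]XXXXXYX_   (q2,_)→(q1,_,right)
state=q1 head=0 tape=_[X]XXXXYX_   (q1,X)→(q1,Y,right)
state=q1 head=1 tape=_Y[X]XXXYX_   (q1,X)→(q1,Y,right)
state=q1 head=2 tape=_YY[X]XXYX_   (q1,X)→(q1,Y,right)
state=q1 head=3 tape=_YYY[X]XYX_   (q1,X)→(q1,Y,right)
state=q1 head=4 tape=_YYYY[X]YX_   (q1,X)→(q1,Y,right)
state=q1 head=5 tape=_YYYYY[Y]X_   (q1,Y)→(q1,Y,right)
state=q1 head=6 tape=_YYYYYY[X]_   (q1,X)→(q1,Y,right)
state=q1 head=7 tape=_YYYYYYY[_]   (q1,_)→(q0,X,left)
state=q0 head=6 tape=_YYYYYY[Y]X   (q0,Y)→(q2,Y,left)
state=q2 head=5 tape=_YYYYY[Y]YX   (q2,Y)→(q2,X,left)
state=q2 head=4 tape=_YYYY[Y]XYX   (q2,Y)→(q2,X,left)
state=q2 head=3 tape=_YYY[Y]XXYX   (q2,Y)→(q2,X,left)
state=q2 head=2 tape=_YY[Y]XXXYX   (q2,Y)→(q2,X,left)
state=q2 head=1 tape=_Y[Y]XXXXYX   (q2,Y)→(q2,X,left)
state=q2 head=0 tape=_[Y]XXXXXYX   (q2,Y)→(q2,X,left)
state=q2 head=-1 tape=[_]XXXXXXYX   (q2,_)→(q1,_,right)
state=q1 head=0 tape=_[X]XXXXXYX   (q1,X)→(q1,Y,right)
state=q1 head=1 tape=_Y[X]XXXXYX   (q1,X)→(q1,Y,right)
state=q1 head=2 tape=_YY[X]XXXYX   (q1,X)→(q1,Y,right)
state=q1 head=3 tape=_YYY[X]XXYX   (q1,X)→(q1,Y,right)
state=q1 head=4 tape=_YYYY[X]XYX
After 36 steps: state q1, head at 4, tape YYYYXXYX.

state q1, head at 4, tape YYYYXXYX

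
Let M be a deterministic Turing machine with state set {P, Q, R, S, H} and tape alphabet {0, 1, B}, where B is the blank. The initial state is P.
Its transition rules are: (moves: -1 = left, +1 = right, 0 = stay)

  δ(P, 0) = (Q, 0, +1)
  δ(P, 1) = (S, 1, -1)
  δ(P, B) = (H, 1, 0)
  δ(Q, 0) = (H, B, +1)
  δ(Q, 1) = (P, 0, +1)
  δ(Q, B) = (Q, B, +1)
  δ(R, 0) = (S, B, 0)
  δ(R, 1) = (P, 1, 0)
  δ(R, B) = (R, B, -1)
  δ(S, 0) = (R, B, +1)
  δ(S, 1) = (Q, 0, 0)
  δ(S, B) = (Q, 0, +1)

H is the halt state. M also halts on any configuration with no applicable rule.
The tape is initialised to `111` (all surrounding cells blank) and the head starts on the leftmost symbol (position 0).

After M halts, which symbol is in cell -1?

0

state=P head=0 tape=B[1]11B   (P,1)→(S,1,-1)
state=S head=-1 tape=[B]111B   (S,B)→(Q,0,+1)
state=Q head=0 tape=0[1]11B   (Q,1)→(P,0,+1)
state=P head=1 tape=00[1]1B   (P,1)→(S,1,-1)
state=S head=0 tape=0[0]11B   (S,0)→(R,B,+1)
state=R head=1 tape=0B[1]1B   (R,1)→(P,1,0)
state=P head=1 tape=0B[1]1B   (P,1)→(S,1,-1)
state=S head=0 tape=0[B]11B   (S,B)→(Q,0,+1)
state=Q head=1 tape=00[1]1B   (Q,1)→(P,0,+1)
state=P head=2 tape=000[1]B   (P,1)→(S,1,-1)
state=S head=1 tape=00[0]1B   (S,0)→(R,B,+1)
state=R head=2 tape=00B[1]B   (R,1)→(P,1,0)
state=P head=2 tape=00B[1]B   (P,1)→(S,1,-1)
state=S head=1 tape=00[B]1B   (S,B)→(Q,0,+1)
state=Q head=2 tape=000[1]B   (Q,1)→(P,0,+1)
state=P head=3 tape=0000[B]   (P,B)→(H,1,0)
state=H head=3 tape=0000[1]
Cell -1 holds 0 when M halts.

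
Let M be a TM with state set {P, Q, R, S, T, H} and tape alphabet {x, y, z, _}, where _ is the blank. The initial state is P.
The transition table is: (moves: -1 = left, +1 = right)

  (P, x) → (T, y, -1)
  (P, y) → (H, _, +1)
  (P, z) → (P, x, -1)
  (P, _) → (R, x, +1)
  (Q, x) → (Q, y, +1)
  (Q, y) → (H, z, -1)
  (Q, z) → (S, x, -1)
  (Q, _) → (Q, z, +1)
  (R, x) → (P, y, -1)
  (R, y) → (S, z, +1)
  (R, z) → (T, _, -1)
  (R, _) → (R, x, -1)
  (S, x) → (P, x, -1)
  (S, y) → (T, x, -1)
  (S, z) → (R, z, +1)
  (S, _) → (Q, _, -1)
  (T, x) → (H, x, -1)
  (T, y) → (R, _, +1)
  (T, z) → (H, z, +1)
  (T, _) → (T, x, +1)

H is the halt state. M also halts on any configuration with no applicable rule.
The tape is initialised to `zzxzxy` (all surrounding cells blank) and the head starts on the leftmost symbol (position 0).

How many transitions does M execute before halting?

15

P | ___[z]zxzxy   read z → write x, move -1, go to P
P | __[_]xzxzxy   read _ → write x, move +1, go to R
R | __x[x]zxzxy   read x → write y, move -1, go to P
P | __[x]yzxzxy   read x → write y, move -1, go to T
T | _[_]yyzxzxy   read _ → write x, move +1, go to T
T | _x[y]yzxzxy   read y → write _, move +1, go to R
R | _x_[y]zxzxy   read y → write z, move +1, go to S
S | _x_z[z]xzxy   read z → write z, move +1, go to R
R | _x_zz[x]zxy   read x → write y, move -1, go to P
P | _x_z[z]yzxy   read z → write x, move -1, go to P
P | _x_[z]xyzxy   read z → write x, move -1, go to P
P | _x[_]xxyzxy   read _ → write x, move +1, go to R
R | _xx[x]xyzxy   read x → write y, move -1, go to P
P | _x[x]yxyzxy   read x → write y, move -1, go to T
T | _[x]yyxyzxy   read x → write x, move -1, go to H
H | [_]xyyxyzxy
M halts after 15 transitions.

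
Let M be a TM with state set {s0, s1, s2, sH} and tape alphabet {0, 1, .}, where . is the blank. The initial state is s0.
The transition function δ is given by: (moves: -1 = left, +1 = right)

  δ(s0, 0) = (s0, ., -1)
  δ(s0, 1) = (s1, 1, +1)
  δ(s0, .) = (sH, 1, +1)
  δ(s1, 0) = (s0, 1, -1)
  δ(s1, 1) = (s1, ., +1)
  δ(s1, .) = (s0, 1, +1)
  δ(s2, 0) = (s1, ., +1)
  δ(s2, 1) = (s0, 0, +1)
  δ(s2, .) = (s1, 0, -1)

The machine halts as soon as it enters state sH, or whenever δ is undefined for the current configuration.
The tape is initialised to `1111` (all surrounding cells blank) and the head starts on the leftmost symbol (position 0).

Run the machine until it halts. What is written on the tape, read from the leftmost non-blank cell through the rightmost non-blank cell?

state=s0 head=0 tape=[1]111...   (s0,1)→(s1,1,+1)
state=s1 head=1 tape=1[1]11...   (s1,1)→(s1,.,+1)
state=s1 head=2 tape=1.[1]1...   (s1,1)→(s1,.,+1)
state=s1 head=3 tape=1..[1]...   (s1,1)→(s1,.,+1)
state=s1 head=4 tape=1...[.]..   (s1,.)→(s0,1,+1)
state=s0 head=5 tape=1...1[.].   (s0,.)→(sH,1,+1)
state=sH head=6 tape=1...11[.]
The non-blank tape span at halt is 1...11.

1...11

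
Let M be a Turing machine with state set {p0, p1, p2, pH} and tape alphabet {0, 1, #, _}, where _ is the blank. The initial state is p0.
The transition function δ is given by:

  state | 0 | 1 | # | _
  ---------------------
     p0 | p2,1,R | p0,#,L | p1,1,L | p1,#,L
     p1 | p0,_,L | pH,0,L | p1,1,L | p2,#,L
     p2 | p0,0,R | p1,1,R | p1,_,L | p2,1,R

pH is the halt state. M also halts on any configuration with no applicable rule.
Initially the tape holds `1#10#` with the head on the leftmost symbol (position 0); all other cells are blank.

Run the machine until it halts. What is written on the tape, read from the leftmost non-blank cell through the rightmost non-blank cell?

p0 | ____[1]#10#   read 1 → write #, move L, go to p0
p0 | ___[_]##10#   read _ → write #, move L, go to p1
p1 | __[_]###10#   read _ → write #, move L, go to p2
p2 | _[_]####10#   read _ → write 1, move R, go to p2
p2 | _1[#]###10#   read # → write _, move L, go to p1
p1 | _[1]_###10#   read 1 → write 0, move L, go to pH
pH | [_]0_###10#
The non-blank tape span at halt is 0_###10#.

0_###10#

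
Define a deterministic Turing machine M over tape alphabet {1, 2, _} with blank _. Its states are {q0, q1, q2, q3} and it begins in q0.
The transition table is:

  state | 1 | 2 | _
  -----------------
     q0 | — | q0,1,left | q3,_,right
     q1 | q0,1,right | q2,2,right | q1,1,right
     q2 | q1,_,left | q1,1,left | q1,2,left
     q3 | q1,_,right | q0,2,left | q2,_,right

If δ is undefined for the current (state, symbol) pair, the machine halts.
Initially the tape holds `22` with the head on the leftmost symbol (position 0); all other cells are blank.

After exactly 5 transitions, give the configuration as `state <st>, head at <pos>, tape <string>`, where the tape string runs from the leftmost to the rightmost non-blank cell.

state=q0 head=0 tape=_[2]2_   (q0,2)→(q0,1,left)
state=q0 head=-1 tape=[_]12_   (q0,_)→(q3,_,right)
state=q3 head=0 tape=_[1]2_   (q3,1)→(q1,_,right)
state=q1 head=1 tape=__[2]_   (q1,2)→(q2,2,right)
state=q2 head=2 tape=__2[_]   (q2,_)→(q1,2,left)
state=q1 head=1 tape=__[2]2
After 5 steps: state q1, head at 1, tape 22.

state q1, head at 1, tape 22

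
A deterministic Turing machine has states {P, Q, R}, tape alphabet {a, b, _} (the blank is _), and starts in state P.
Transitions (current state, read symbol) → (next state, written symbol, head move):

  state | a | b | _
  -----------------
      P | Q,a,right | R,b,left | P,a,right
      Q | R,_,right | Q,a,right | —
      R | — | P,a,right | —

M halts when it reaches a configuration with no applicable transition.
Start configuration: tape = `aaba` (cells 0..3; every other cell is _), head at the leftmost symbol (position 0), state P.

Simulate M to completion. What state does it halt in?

Q

state=P head=0 tape=[a]aba_   (P,a)→(Q,a,right)
state=Q head=1 tape=a[a]ba_   (Q,a)→(R,_,right)
state=R head=2 tape=a_[b]a_   (R,b)→(P,a,right)
state=P head=3 tape=a_a[a]_   (P,a)→(Q,a,right)
state=Q head=4 tape=a_aa[_]
No transition is defined for (Q, _); M halts in state Q.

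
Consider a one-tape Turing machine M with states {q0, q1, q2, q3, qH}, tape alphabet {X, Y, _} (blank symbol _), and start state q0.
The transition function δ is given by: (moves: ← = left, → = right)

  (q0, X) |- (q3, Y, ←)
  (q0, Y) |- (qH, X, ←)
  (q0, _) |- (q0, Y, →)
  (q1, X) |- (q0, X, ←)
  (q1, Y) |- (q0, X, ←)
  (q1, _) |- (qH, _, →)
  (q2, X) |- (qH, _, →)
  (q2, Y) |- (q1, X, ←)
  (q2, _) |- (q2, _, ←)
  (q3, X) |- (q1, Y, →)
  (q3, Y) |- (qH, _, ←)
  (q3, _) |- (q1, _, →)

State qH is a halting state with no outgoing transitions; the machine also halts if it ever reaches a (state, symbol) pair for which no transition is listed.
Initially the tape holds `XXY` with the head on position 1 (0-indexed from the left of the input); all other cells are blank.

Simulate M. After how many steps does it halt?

4

q0 | _X[X]Y   read X → write Y, move ←, go to q3
q3 | _[X]YY   read X → write Y, move →, go to q1
q1 | _Y[Y]Y   read Y → write X, move ←, go to q0
q0 | _[Y]XY   read Y → write X, move ←, go to qH
qH | [_]XXY
M halts after 4 transitions.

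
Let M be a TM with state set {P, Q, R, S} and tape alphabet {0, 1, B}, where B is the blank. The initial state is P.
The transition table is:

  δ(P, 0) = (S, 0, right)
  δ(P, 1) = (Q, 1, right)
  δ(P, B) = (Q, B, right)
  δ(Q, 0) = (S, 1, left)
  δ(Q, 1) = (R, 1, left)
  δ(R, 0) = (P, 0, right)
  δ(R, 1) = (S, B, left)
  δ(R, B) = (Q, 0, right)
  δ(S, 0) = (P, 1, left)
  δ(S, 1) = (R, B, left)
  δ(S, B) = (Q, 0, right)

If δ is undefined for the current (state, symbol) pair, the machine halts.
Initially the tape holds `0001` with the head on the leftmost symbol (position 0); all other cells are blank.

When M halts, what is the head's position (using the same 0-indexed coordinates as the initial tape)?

2

state=P head=0 tape=[0]001   (P,0)→(S,0,right)
state=S head=1 tape=0[0]01   (S,0)→(P,1,left)
state=P head=0 tape=[0]101   (P,0)→(S,0,right)
state=S head=1 tape=0[1]01   (S,1)→(R,B,left)
state=R head=0 tape=[0]B01   (R,0)→(P,0,right)
state=P head=1 tape=0[B]01   (P,B)→(Q,B,right)
state=Q head=2 tape=0B[0]1   (Q,0)→(S,1,left)
state=S head=1 tape=0[B]11   (S,B)→(Q,0,right)
state=Q head=2 tape=00[1]1   (Q,1)→(R,1,left)
state=R head=1 tape=0[0]11   (R,0)→(P,0,right)
state=P head=2 tape=00[1]1   (P,1)→(Q,1,right)
state=Q head=3 tape=001[1]   (Q,1)→(R,1,left)
state=R head=2 tape=00[1]1   (R,1)→(S,B,left)
state=S head=1 tape=0[0]B1   (S,0)→(P,1,left)
state=P head=0 tape=[0]1B1   (P,0)→(S,0,right)
state=S head=1 tape=0[1]B1   (S,1)→(R,B,left)
state=R head=0 tape=[0]BB1   (R,0)→(P,0,right)
state=P head=1 tape=0[B]B1   (P,B)→(Q,B,right)
state=Q head=2 tape=0B[B]1
At halt the head is at cell 2.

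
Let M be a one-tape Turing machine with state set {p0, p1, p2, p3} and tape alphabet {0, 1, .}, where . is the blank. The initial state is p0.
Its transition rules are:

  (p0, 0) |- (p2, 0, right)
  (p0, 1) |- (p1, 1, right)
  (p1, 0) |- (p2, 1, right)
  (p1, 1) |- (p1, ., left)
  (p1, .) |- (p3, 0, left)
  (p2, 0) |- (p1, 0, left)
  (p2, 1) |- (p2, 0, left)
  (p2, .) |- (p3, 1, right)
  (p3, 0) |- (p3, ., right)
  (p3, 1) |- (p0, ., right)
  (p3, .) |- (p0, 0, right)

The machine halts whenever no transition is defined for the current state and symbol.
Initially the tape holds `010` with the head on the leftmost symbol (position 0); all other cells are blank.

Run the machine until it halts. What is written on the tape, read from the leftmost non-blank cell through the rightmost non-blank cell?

11...0

p0 | ..[0]10..   read 0 → write 0, move right, go to p2
p2 | ..0[1]0..   read 1 → write 0, move left, go to p2
p2 | ..[0]00..   read 0 → write 0, move left, go to p1
p1 | .[.]000..   read . → write 0, move left, go to p3
p3 | [.]0000..   read . → write 0, move right, go to p0
p0 | 0[0]000..   read 0 → write 0, move right, go to p2
p2 | 00[0]00..   read 0 → write 0, move left, go to p1
p1 | 0[0]000..   read 0 → write 1, move right, go to p2
p2 | 01[0]00..   read 0 → write 0, move left, go to p1
p1 | 0[1]000..   read 1 → write ., move left, go to p1
p1 | [0].000..   read 0 → write 1, move right, go to p2
p2 | 1[.]000..   read . → write 1, move right, go to p3
p3 | 11[0]00..   read 0 → write ., move right, go to p3
p3 | 11.[0]0..   read 0 → write ., move right, go to p3
p3 | 11..[0]..   read 0 → write ., move right, go to p3
p3 | 11...[.].   read . → write 0, move right, go to p0
p0 | 11...0[.]
The non-blank tape span at halt is 11...0.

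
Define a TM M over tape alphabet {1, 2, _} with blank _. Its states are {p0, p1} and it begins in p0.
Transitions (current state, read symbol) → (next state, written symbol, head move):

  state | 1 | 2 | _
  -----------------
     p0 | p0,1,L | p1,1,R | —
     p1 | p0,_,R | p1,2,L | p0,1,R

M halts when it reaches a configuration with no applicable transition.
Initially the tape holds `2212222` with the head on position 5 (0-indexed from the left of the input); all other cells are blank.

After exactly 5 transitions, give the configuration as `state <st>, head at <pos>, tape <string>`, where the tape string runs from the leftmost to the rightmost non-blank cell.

state p0, head at 8, tape 22122_11

state=p0 head=5 tape=22122[2]2__   (p0,2)→(p1,1,R)
state=p1 head=6 tape=221221[2]__   (p1,2)→(p1,2,L)
state=p1 head=5 tape=22122[1]2__   (p1,1)→(p0,_,R)
state=p0 head=6 tape=22122_[2]__   (p0,2)→(p1,1,R)
state=p1 head=7 tape=22122_1[_]_   (p1,_)→(p0,1,R)
state=p0 head=8 tape=22122_11[_]
After 5 steps: state p0, head at 8, tape 22122_11.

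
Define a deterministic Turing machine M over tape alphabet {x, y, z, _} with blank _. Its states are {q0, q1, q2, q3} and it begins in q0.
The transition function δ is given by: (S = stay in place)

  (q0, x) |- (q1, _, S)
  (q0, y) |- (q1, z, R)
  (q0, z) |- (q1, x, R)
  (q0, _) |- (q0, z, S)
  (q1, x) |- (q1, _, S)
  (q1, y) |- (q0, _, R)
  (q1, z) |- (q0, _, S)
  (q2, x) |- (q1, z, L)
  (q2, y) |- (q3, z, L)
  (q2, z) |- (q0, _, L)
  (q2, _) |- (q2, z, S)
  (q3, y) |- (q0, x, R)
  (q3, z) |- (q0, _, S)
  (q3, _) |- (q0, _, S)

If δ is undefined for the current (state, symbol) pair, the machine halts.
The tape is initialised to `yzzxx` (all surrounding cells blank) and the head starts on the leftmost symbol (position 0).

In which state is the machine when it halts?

q0 | [y]zzxx   read y → write z, move R, go to q1
q1 | z[z]zxx   read z → write _, move S, go to q0
q0 | z[_]zxx   read _ → write z, move S, go to q0
q0 | z[z]zxx   read z → write x, move R, go to q1
q1 | zx[z]xx   read z → write _, move S, go to q0
q0 | zx[_]xx   read _ → write z, move S, go to q0
q0 | zx[z]xx   read z → write x, move R, go to q1
q1 | zxx[x]x   read x → write _, move S, go to q1
q1 | zxx[_]x
No transition is defined for (q1, _); M halts in state q1.

q1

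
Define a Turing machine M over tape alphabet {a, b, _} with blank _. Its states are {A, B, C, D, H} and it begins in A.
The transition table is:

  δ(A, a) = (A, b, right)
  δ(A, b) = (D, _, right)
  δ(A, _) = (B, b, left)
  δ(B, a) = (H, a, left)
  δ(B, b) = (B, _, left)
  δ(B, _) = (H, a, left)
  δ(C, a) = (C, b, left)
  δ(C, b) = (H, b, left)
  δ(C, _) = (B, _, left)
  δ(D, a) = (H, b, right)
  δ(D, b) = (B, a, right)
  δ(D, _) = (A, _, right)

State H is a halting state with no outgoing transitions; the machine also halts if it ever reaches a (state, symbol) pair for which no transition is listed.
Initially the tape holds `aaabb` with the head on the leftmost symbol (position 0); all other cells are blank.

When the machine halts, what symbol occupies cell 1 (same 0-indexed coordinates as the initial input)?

b

state=A head=0 tape=[a]aabb_   (A,a)→(A,b,right)
state=A head=1 tape=b[a]abb_   (A,a)→(A,b,right)
state=A head=2 tape=bb[a]bb_   (A,a)→(A,b,right)
state=A head=3 tape=bbb[b]b_   (A,b)→(D,_,right)
state=D head=4 tape=bbb_[b]_   (D,b)→(B,a,right)
state=B head=5 tape=bbb_a[_]   (B,_)→(H,a,left)
state=H head=4 tape=bbb_[a]a
Cell 1 holds b when M halts.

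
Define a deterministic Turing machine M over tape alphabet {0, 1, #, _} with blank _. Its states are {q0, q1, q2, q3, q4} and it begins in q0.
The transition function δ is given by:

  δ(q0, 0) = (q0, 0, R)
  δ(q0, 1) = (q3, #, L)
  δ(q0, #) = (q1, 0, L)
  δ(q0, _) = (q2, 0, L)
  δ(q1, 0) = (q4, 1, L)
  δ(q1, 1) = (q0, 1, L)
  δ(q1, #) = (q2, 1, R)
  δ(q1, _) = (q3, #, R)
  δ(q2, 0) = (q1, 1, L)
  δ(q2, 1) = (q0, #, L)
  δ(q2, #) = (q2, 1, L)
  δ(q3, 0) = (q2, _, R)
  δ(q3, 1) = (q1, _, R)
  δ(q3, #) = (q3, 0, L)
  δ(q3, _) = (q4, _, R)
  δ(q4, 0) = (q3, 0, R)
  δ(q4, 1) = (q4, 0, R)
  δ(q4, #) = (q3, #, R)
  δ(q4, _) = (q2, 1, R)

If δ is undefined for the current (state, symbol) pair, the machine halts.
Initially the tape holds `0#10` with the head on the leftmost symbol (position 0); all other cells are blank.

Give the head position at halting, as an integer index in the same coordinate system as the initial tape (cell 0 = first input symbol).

-3

q0 | ___[0]#10   read 0 → write 0, move R, go to q0
q0 | ___0[#]10   read # → write 0, move L, go to q1
q1 | ___[0]010   read 0 → write 1, move L, go to q4
q4 | __[_]1010   read _ → write 1, move R, go to q2
q2 | __1[1]010   read 1 → write #, move L, go to q0
q0 | __[1]#010   read 1 → write #, move L, go to q3
q3 | _[_]##010   read _ → write _, move R, go to q4
q4 | __[#]#010   read # → write #, move R, go to q3
q3 | __#[#]010   read # → write 0, move L, go to q3
q3 | __[#]0010   read # → write 0, move L, go to q3
q3 | _[_]00010   read _ → write _, move R, go to q4
q4 | __[0]0010   read 0 → write 0, move R, go to q3
q3 | __0[0]010   read 0 → write _, move R, go to q2
q2 | __0_[0]10   read 0 → write 1, move L, go to q1
q1 | __0[_]110   read _ → write #, move R, go to q3
q3 | __0#[1]10   read 1 → write _, move R, go to q1
q1 | __0#_[1]0   read 1 → write 1, move L, go to q0
q0 | __0#[_]10   read _ → write 0, move L, go to q2
q2 | __0[#]010   read # → write 1, move L, go to q2
q2 | __[0]1010   read 0 → write 1, move L, go to q1
q1 | _[_]11010   read _ → write #, move R, go to q3
q3 | _#[1]1010   read 1 → write _, move R, go to q1
q1 | _#_[1]010   read 1 → write 1, move L, go to q0
q0 | _#[_]1010   read _ → write 0, move L, go to q2
q2 | _[#]01010   read # → write 1, move L, go to q2
q2 | [_]101010
At halt the head is at cell -3.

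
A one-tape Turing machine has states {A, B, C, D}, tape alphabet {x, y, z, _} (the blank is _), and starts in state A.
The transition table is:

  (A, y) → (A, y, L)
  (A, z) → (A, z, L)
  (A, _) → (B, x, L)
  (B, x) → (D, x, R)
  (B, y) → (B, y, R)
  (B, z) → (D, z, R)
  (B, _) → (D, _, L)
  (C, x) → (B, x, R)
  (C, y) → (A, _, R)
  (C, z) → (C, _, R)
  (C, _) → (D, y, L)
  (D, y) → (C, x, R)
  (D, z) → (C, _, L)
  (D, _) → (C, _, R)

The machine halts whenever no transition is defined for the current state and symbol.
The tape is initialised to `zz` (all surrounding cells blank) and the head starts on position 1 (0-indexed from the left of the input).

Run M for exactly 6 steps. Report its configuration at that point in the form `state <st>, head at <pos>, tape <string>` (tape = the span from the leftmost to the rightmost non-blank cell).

state D, head at -3, tape yxzz

A | ___z[z]   read z → write z, move L, go to A
A | ___[z]z   read z → write z, move L, go to A
A | __[_]zz   read _ → write x, move L, go to B
B | _[_]xzz   read _ → write _, move L, go to D
D | [_]_xzz   read _ → write _, move R, go to C
C | _[_]xzz   read _ → write y, move L, go to D
D | [_]yxzz
After 6 steps: state D, head at -3, tape yxzz.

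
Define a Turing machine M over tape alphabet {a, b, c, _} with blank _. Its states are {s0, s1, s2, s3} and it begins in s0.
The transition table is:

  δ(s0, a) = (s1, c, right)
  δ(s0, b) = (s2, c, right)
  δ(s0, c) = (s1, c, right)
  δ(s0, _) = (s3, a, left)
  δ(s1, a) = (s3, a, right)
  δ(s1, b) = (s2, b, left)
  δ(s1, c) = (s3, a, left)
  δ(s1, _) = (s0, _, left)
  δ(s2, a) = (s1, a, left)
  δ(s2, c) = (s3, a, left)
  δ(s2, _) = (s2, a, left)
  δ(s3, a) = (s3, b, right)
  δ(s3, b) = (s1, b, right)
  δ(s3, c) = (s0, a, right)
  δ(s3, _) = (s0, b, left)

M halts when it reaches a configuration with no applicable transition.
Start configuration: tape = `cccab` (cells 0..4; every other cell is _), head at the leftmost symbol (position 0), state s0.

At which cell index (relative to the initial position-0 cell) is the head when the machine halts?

s0 | [c]ccab__   read c → write c, move right, go to s1
s1 | c[c]cab__   read c → write a, move left, go to s3
s3 | [c]acab__   read c → write a, move right, go to s0
s0 | a[a]cab__   read a → write c, move right, go to s1
s1 | ac[c]ab__   read c → write a, move left, go to s3
s3 | a[c]aab__   read c → write a, move right, go to s0
s0 | aa[a]ab__   read a → write c, move right, go to s1
s1 | aac[a]b__   read a → write a, move right, go to s3
s3 | aaca[b]__   read b → write b, move right, go to s1
s1 | aacab[_]_   read _ → write _, move left, go to s0
s0 | aaca[b]__   read b → write c, move right, go to s2
s2 | aacac[_]_   read _ → write a, move left, go to s2
s2 | aaca[c]a_   read c → write a, move left, go to s3
s3 | aac[a]aa_   read a → write b, move right, go to s3
s3 | aacb[a]a_   read a → write b, move right, go to s3
s3 | aacbb[a]_   read a → write b, move right, go to s3
s3 | aacbbb[_]   read _ → write b, move left, go to s0
s0 | aacbb[b]b   read b → write c, move right, go to s2
s2 | aacbbc[b]
At halt the head is at cell 6.

6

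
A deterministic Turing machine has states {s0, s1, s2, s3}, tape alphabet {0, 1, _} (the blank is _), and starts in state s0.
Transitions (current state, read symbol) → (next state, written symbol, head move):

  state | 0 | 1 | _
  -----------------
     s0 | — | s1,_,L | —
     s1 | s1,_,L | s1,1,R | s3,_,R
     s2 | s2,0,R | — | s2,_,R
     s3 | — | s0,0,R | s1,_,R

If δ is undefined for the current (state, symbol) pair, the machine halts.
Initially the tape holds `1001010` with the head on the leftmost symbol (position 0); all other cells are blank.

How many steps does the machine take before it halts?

state=s0 head=0 tape=_[1]001010   (s0,1)→(s1,_,L)
state=s1 head=-1 tape=[_]_001010   (s1,_)→(s3,_,R)
state=s3 head=0 tape=_[_]001010   (s3,_)→(s1,_,R)
state=s1 head=1 tape=__[0]01010   (s1,0)→(s1,_,L)
state=s1 head=0 tape=_[_]_01010   (s1,_)→(s3,_,R)
state=s3 head=1 tape=__[_]01010   (s3,_)→(s1,_,R)
state=s1 head=2 tape=___[0]1010   (s1,0)→(s1,_,L)
state=s1 head=1 tape=__[_]_1010   (s1,_)→(s3,_,R)
state=s3 head=2 tape=___[_]1010   (s3,_)→(s1,_,R)
state=s1 head=3 tape=____[1]010   (s1,1)→(s1,1,R)
state=s1 head=4 tape=____1[0]10   (s1,0)→(s1,_,L)
state=s1 head=3 tape=____[1]_10   (s1,1)→(s1,1,R)
state=s1 head=4 tape=____1[_]10   (s1,_)→(s3,_,R)
state=s3 head=5 tape=____1_[1]0   (s3,1)→(s0,0,R)
state=s0 head=6 tape=____1_0[0]
M halts after 14 transitions.

14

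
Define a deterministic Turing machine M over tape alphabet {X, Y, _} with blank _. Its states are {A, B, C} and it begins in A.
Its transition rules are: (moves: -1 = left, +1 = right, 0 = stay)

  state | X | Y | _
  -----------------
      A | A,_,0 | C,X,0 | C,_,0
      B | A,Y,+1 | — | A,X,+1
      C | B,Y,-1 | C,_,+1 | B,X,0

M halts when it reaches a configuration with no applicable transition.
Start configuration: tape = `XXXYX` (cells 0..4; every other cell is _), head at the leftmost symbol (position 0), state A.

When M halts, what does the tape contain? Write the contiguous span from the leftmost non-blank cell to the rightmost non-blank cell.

state=A head=0 tape=[X]XXYX   (A,X)→(A,_,0)
state=A head=0 tape=[_]XXYX   (A,_)→(C,_,0)
state=C head=0 tape=[_]XXYX   (C,_)→(B,X,0)
state=B head=0 tape=[X]XXYX   (B,X)→(A,Y,+1)
state=A head=1 tape=Y[X]XYX   (A,X)→(A,_,0)
state=A head=1 tape=Y[_]XYX   (A,_)→(C,_,0)
state=C head=1 tape=Y[_]XYX   (C,_)→(B,X,0)
state=B head=1 tape=Y[X]XYX   (B,X)→(A,Y,+1)
state=A head=2 tape=YY[X]YX   (A,X)→(A,_,0)
state=A head=2 tape=YY[_]YX   (A,_)→(C,_,0)
state=C head=2 tape=YY[_]YX   (C,_)→(B,X,0)
state=B head=2 tape=YY[X]YX   (B,X)→(A,Y,+1)
state=A head=3 tape=YYY[Y]X   (A,Y)→(C,X,0)
state=C head=3 tape=YYY[X]X   (C,X)→(B,Y,-1)
state=B head=2 tape=YY[Y]YX
The non-blank tape span at halt is YYYYX.

YYYYX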